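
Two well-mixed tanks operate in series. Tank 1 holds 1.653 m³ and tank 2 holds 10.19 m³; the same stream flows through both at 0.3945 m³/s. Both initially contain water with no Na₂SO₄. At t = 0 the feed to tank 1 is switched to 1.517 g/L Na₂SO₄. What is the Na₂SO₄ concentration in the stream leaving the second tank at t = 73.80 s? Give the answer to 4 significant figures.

1.413 g/L

Species balance on tank i: dCᵢ/dt = (Cᵢ₋₁ − Cᵢ)/τᵢ with τᵢ = Vᵢ/Q.
τ₁ = 1.653/0.3945 = 4.19011 s; τ₂ = 10.19/0.3945 = 25.8302 s.
Solving the cascade with C₁(0)=C₂(0)=0 gives C₂(t) = C_in[1 − (τ₁ e^(−t/τ₁) − τ₂ e^(−t/τ₂))/(τ₁ − τ₂)].
At t = 73.80: e^(−t/τ₁) = 2.24296e-08, e^(−t/τ₂) = 0.0574337.
C₂ = 1.517·[1 − (4.19011·2.24296e-08 − 25.8302·0.0574337)/(-21.6401)] = 1.517·0.931446 = 1.41300 g/L.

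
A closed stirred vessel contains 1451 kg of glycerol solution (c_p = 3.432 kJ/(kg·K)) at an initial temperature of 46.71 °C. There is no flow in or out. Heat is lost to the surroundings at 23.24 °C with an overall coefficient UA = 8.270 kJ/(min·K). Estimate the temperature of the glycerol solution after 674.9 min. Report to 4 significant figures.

Lumped-capacitance energy balance: M c_p dT/dt = UA(T_amb − T).
dT/dt = (T_ss − T)/τ with T_ss = T_amb = 23.2400 °C, τ = M c_p/UA = 1451·3.432/8.270 = 602.156 min.
T approaches T_ss exponentially: T(t) = T_ss + (T₀ − T_ss) e^(−t/τ).
T(674.9) = 23.2400 + (23.4700)·0.326017 = 30.8916 °C.

30.89 °C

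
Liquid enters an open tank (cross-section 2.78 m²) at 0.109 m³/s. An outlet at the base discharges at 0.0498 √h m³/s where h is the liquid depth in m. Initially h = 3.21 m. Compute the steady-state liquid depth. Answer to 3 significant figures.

Mass balance (ρ constant): A dh/dt = Q_in − 0.0498 √h. At steady state dh/dt = 0:
Q_in = 0.0498 √h_ss ⇒ √h_ss = 0.109/0.0498 = 2.1888.
h_ss = 2.1888² = 4.7906 m. (Since h₀ = 3.21 m < h_ss, the level will rise toward this value.)

4.79 m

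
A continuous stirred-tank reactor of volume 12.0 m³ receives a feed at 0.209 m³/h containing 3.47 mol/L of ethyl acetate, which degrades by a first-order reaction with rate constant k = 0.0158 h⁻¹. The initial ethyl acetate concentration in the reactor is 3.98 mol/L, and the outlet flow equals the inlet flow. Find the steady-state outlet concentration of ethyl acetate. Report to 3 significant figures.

1.82 mol/L

V dC/dt = Q(C_in − C) − k V C.
Steady state (dC/dt = 0): C_ss = Q C_in/(Q + kV) = C_in/(1 + kV/Q).
C_ss = 0.209·3.47/(0.209 + 0.0158·12.0) = 0.72523/0.39860 = 1.8194 mol/L.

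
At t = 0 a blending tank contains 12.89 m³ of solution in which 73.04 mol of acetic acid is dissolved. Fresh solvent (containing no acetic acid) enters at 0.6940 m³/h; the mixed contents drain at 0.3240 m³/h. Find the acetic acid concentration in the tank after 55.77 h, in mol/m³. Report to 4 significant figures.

0.9434 mol/m³

Let m(t) be the amount of acetic acid. Volume: V(t) = V₀ + (Q_in − Q_out) t = 12.89 + 0.370000 t; V(55.77) = 33.5249 m³.
No acetic acid enters, so dm/dt = −Q_out · (m/V).
dm/m = −Q_out dt/(V₀ + 0.370000 t); integrating gives ln(m/m₀) = −(Q_out/(Q_in−Q_out)) ln(V/V₀).
m = m₀ (V₀/V)^(Q_out/(Q_in−Q_out)) = 73.04 × (12.89/33.5249)^(0.875676) = 31.6268 mol.
C = m/V = 31.6268/33.5249 = 0.943382 mol/m³.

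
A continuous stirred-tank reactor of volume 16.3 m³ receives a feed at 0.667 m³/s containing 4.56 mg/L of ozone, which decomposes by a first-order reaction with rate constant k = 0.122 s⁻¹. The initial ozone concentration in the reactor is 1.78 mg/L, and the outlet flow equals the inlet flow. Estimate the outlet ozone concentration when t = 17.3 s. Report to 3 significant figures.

Accumulation = in − out − consumed: V dC/dt = Q C_in − Q C − k V C.
dC/dt = (Q/V) C_in − (Q/V + k) C; effective rate a = Q/V + k = 0.040920 + 0.122 = 0.16292 s⁻¹.
C_ss = Q C_in/(Q + kV) = 1.1453 mg/L; C(t) = C_ss + (C₀ − C_ss) e^(−a t).
C(17.3) = 1.1453 + (0.63468)·e^(−0.16292·17.3) = 1.1453 + (0.63468)·0.059694 = 1.1832 mg/L.

1.18 mg/L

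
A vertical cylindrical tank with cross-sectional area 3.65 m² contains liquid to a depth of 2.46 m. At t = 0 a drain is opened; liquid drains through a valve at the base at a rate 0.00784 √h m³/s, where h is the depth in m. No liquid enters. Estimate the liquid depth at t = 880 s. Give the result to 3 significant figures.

A dh/dt = −Q_out = −0.00784 √h.
∫ h^(−1/2) dh = −(0.00784/A) ∫ dt, giving 2√h = 2√h₀ − (0.00784/A) t.
√h = √2.46 − 0.00784·880/(2·3.65) = 1.5684 − 0.94510 = 0.62334.
h = 0.62334² = 0.38856 m.

0.389 m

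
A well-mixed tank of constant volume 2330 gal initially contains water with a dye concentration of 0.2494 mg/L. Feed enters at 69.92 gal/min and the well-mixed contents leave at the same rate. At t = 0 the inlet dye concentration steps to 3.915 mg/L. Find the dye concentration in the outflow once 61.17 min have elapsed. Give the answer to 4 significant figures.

Accumulation = in − out for the solute gives V dC/dt = Q(C_in − C).
Time constant τ = V/Q = 2330/69.92 = 33.3238 min.
This is linear first-order; C(t) = C_in + (C₀ − C_in) e^(−t/τ).
C(61.17) = 3.915 + (0.2494 − 3.915)·e^(−61.17/33.3238) = 3.915 + (-3.66560)·0.159514 = 3.33029 mg/L.

3.330 mg/L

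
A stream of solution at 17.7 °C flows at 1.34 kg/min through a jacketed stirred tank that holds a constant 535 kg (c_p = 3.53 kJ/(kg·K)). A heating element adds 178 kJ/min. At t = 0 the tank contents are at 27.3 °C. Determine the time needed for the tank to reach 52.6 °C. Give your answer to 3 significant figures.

Heat balance on the well-mixed liquid: M c_p dT/dt = ṁ c_p (T_in − T) + 178.
τ = M/ṁ = 399.25 min; T_ss = T_in + Q̇/(ṁ c_p) = 55.331 °C.
T(t) = T_ss + (T₀ − T_ss) e^(−t/τ). Set T = 52.6:
e^(−t/τ) = (52.6 − 55.331)/(27.3 − 55.331) = 0.097413
t = −399.25 · ln(0.097413) = 929.78 min.

930 min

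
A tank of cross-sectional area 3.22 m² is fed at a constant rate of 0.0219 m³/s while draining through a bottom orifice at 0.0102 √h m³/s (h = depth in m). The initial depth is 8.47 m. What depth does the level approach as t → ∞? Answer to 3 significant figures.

Mass balance (ρ constant): A dh/dt = Q_in − 0.0102 √h. At steady state dh/dt = 0:
Q_in = 0.0102 √h_ss ⇒ √h_ss = 0.0219/0.0102 = 2.1471.
h_ss = 2.1471² = 4.6099 m. (Since h₀ = 8.47 m > h_ss, the level will fall toward this value.)

4.61 m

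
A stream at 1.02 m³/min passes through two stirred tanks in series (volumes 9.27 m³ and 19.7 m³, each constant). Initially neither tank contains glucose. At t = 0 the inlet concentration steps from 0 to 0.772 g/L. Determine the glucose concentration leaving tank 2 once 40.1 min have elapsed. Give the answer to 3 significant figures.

0.597 g/L

Species balance on tank i: dCᵢ/dt = (Cᵢ₋₁ − Cᵢ)/τᵢ with τᵢ = Vᵢ/Q.
τ₁ = 9.27/1.02 = 9.0882 min; τ₂ = 19.7/1.02 = 19.314 min.
Solving the cascade with C₁(0)=C₂(0)=0 gives C₂(t) = C_in[1 − (τ₁ e^(−t/τ₁) − τ₂ e^(−t/τ₂))/(τ₁ − τ₂)].
At t = 40.1: e^(−t/τ₁) = 0.012127, e^(−t/τ₂) = 0.12540.
C₂ = 0.772·[1 − (9.0882·0.012127 − 19.314·0.12540)/(-10.225)] = 0.772·0.77392 = 0.59747 g/L.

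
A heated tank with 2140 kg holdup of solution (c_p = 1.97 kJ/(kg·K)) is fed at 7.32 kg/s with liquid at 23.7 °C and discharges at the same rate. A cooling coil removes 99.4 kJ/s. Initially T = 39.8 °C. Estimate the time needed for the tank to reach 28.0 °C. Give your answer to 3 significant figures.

M c_p dT/dt = ṁ c_p (T_in − T) − Q̇.
τ = M/ṁ = 292.35 s; T_ss = T_in − Q̇/(ṁ c_p) = 16.807 °C.
T(t) = T_ss + (T₀ − T_ss) e^(−t/τ). Set T = 28.0:
e^(−t/τ) = (28.0 − 16.807)/(39.8 − 16.807) = 0.48680
t = −292.35 · ln(0.48680) = 210.46 s.

210 s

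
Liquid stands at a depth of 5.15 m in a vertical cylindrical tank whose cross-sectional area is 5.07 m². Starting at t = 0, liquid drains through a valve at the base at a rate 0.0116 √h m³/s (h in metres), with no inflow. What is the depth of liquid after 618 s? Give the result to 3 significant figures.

2.44 m

With no inflow, A dh/dt = −0.0116 √h.
This is separable: 2 d(√h)/dt = −0.0116/A, so √h = √h₀ − (0.0116/(2A)) t.
√h = √5.15 − 0.0116·618/(2·5.07) = 2.2694 − 0.70698 = 1.5624.
h = 1.5624² = 2.4410 m.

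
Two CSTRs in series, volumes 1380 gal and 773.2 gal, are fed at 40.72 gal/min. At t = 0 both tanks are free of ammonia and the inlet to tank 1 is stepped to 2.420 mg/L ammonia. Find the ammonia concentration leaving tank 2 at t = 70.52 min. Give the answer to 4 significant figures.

Each tank obeys Vᵢ dCᵢ/dt = Q(Cᵢ₋₁ − Cᵢ), so τᵢ = Vᵢ/Q.
τ₁ = 1380/40.72 = 33.8900 min; τ₂ = 773.2/40.72 = 18.9882 min.
Solving the cascade with C₁(0)=C₂(0)=0 gives C₂(t) = C_in[1 − (τ₁ e^(−t/τ₁) − τ₂ e^(−t/τ₂))/(τ₁ − τ₂)].
At t = 70.52: e^(−t/τ₁) = 0.124824, e^(−t/τ₂) = 0.0243827.
C₂ = 2.420·[1 − (33.8900·0.124824 − 18.9882·0.0243827)/(14.9018)] = 2.420·0.747191 = 1.80820 mg/L.

1.808 mg/L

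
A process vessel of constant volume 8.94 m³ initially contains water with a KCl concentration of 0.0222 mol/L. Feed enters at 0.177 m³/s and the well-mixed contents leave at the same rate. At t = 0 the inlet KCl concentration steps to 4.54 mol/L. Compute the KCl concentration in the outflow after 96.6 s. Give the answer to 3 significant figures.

3.87 mol/L

Transient balance on the dissolved component: V dC/dt = Q(C_in − C).
Rewrite as dC/dt + C/τ = C_in/τ, τ = V/Q = 50.508 s.
Integrating: C(t) = C_in + (C₀ − C_in) e^(−t/τ).
C(96.6) = 4.54 + (0.0222 − 4.54)·e^(−96.6/50.508) = 4.54 + (-4.5178)·0.14770 = 3.8727 mol/L.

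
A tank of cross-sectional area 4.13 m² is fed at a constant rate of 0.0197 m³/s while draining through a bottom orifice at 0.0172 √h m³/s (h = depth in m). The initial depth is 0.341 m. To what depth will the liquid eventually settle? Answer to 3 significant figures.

A dh/dt = Q_in − 0.0172 √h. Steady state requires inflow = outflow:
Q_in = 0.0172 √h_ss ⇒ √h_ss = 0.0197/0.0172 = 1.1453.
h_ss = 1.1453² = 1.3118 m. (Since h₀ = 0.341 m < h_ss, the level will rise toward this value.)

1.31 m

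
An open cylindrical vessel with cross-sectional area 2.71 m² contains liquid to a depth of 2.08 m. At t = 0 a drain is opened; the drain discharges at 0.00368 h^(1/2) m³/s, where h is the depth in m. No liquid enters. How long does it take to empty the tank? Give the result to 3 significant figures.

A dh/dt = −Q_out = −0.00368 √h.
Separate and integrate: 2(√h − √h₀) = −(0.00368/A) t.
Set h = 0: 2√h₀ = (0.00368/A) t_empty ⇒ t_empty = 2A√h₀/0.00368.
t_empty = 2·2.71·√2.08/0.00368 = 5.4200·1.4422/0.00368 = 2124.1 s.

2120 s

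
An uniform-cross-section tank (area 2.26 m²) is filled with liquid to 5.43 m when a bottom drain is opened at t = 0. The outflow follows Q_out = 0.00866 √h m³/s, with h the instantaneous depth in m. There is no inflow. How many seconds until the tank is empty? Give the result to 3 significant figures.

1220 s

A dh/dt = −Q_out = −0.00866 √h.
Separate and integrate: 2(√h − √h₀) = −(0.00866/A) t.
Tank is empty when √h = 0: t_empty = 2A√h₀/0.00866.
t_empty = 2·2.26·√5.43/0.00866 = 4.5200·2.3302/0.00866 = 1216.2 s.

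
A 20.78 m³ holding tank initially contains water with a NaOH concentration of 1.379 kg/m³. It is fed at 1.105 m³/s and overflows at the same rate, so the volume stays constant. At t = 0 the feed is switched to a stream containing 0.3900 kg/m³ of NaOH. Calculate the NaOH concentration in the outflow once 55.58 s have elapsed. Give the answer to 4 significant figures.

0.4415 kg/m³

Species balance on the tank: V dC/dt = Q(C_in − C).
Time constant τ = V/Q = 20.78/1.105 = 18.8054 s.
C approaches C_in exponentially: C(t) = C_in + (C₀ − C_in) e^(−t/τ).
C(55.58) = 0.3900 + (1.379 − 0.3900)·e^(−55.58/18.8054) = 0.3900 + (0.989000)·0.0520511 = 0.441479 kg/m³.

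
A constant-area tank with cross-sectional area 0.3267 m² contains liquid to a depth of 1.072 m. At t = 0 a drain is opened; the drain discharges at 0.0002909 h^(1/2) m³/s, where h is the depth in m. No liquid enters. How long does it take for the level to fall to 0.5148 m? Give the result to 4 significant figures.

714.0 s

A dh/dt = −Q_out = −0.0002909 √h.
This is separable: 2 d(√h)/dt = −0.0002909/A, so √h = √h₀ − (0.0002909/(2A)) t.
t = 2A(√h₀ − √h)/0.0002909 = 2·0.3267·(√1.072 − √0.5148)/0.0002909
  = 0.653400 × (1.03537 − 0.717496) / 0.0002909 = 713.998 s.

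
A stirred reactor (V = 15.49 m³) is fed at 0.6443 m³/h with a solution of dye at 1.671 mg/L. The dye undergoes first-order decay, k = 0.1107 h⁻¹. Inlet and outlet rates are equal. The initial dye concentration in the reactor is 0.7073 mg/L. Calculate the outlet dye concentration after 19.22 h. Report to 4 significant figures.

Accumulation = in − out − consumed: V dC/dt = Q C_in − Q C − k V C.
This is linear with rate a = Q/V + k = 0.152295 h⁻¹.
C_ss = Q C_in/(Q + kV) = 0.456382 mg/L; C(t) = C_ss + (C₀ − C_ss) e^(−a t).
C(19.22) = 0.456382 + (0.250918)·e^(−0.152295·19.22) = 0.456382 + (0.250918)·0.0535520 = 0.469819 mg/L.

0.4698 mg/L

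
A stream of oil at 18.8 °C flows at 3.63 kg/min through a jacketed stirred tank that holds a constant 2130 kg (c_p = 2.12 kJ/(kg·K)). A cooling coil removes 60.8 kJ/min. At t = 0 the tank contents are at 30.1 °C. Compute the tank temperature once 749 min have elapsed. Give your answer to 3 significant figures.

16.3 °C

M c_p dT/dt = ṁ c_p (T_in − T) − Q̇.
τ = M/ṁ = 586.78 min; T_ss = T_in − Q̇/(ṁ c_p) = 18.8 − 60.8/(3.63·2.12) = 10.899 °C.
Integrating: T(t) = T_ss + (T₀ − T_ss) e^(−t/τ).
T(749) = 10.899 + (19.201)·e^(−749/586.78) = 10.899 + (19.201)·0.27902 = 16.257 °C.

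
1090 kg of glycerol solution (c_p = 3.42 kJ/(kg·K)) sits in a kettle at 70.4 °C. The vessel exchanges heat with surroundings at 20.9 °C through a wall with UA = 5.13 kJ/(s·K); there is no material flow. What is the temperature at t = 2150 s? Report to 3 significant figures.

M c_p dT/dt = −UA(T − T_amb).
dT/dt = (T_ss − T)/τ with T_ss = T_amb = 20.900 °C, τ = M c_p/UA = 1090·3.42/5.13 = 726.67 s.
Solution: T(t) = T_ss + (T₀ − T_ss) e^(−t/τ).
T(2150) = 20.900 + (49.500)·0.051886 = 23.468 °C.

23.5 °C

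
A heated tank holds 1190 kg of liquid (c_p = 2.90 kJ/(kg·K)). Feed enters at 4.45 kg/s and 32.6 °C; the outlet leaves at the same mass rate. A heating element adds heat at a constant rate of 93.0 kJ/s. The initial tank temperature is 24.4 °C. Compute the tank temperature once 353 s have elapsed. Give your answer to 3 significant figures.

First-law balance (no shaft work): M c_p dT/dt = ṁ c_p (T_in − T) + 93.0.
τ = M/ṁ = 267.42 s; T_ss = T_in + Q̇/(ṁ c_p) = 32.6 + 93.0/(4.45·2.90) = 39.807 °C.
Integrating: T(t) = T_ss + (T₀ − T_ss) e^(−t/τ).
T(353) = 39.807 + (-15.407)·e^(−353/267.42) = 39.807 + (-15.407)·0.26712 = 35.691 °C.

35.7 °C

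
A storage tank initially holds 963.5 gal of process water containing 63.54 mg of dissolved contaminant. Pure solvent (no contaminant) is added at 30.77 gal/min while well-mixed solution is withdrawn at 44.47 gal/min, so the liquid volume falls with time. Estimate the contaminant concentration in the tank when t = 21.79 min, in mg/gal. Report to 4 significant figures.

Total volume: dV/dt = Q_in − Q_out = -13.7000 gal/min, so V(t) = 963.5 − 13.7000 t and V(21.79) = 664.977 gal.
Species balance (pure solvent in): dm/dt = −Q_out · m/V(t).
Separate: dm/m = −Q_out dt/V(t) ⇒ ln(m/m₀) = −(Q_out/(Q_in−Q_out)) ln(V/V₀).
m = m₀ (V₀/V)^(Q_out/(Q_in−Q_out)) = 63.54 × (963.5/664.977)^(-3.24599) = 19.0677 mg.
C = m/V = 19.0677/664.977 = 0.0286742 mg/gal.

0.02867 mg/gal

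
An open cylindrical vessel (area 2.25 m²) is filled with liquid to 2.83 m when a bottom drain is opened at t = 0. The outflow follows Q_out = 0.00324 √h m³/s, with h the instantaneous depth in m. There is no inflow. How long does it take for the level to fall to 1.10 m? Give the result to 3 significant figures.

A dh/dt = −Q_out = −0.00324 √h.
∫ h^(−1/2) dh = −(0.00324/A) ∫ dt, giving 2√h = 2√h₀ − (0.00324/A) t.
t = 2A(√h₀ − √h)/0.00324 = 2·2.25·(√2.83 − √1.10)/0.00324
  = 4.5000 × (1.6823 − 1.0488) / 0.00324 = 879.79 s.

880 s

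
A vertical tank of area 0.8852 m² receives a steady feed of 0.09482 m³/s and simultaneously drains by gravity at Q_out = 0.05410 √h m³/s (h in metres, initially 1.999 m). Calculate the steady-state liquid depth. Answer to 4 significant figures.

Level balance: A dh/dt = 0.09482 − 0.05410 √h. Setting dh/dt = 0:
Q_in = 0.05410 √h_ss ⇒ √h_ss = 0.09482/0.05410 = 1.75268.
h_ss = 1.75268² = 3.07189 m. (Since h₀ = 1.999 m < h_ss, the level will rise toward this value.)

3.072 m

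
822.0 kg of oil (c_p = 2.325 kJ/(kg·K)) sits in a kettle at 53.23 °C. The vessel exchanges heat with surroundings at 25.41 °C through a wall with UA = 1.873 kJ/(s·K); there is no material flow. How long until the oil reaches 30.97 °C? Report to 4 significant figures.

Energy balance: M c_p dT/dt = −UA(T − T_amb).
τ = M c_p/UA = 1020.37 s; T_ss = T_amb = 25.4100 °C.
T(t) = T_ss + (T₀ − T_ss)e^(−t/τ); set T = 30.97:
t = −τ ln[(T − T_ss)/(T₀ − T_ss)] = −1020.37 · ln(0.199856) = 1642.95 s.

1643 s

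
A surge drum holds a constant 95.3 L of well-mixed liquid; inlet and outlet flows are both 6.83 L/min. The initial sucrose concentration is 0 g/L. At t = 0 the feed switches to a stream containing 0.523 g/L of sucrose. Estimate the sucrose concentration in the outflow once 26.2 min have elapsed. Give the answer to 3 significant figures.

Mass balance on the solute (V constant): V dC/dt = Q(C_in − C).
So dC/dt = (C_in − C)/τ with τ = V/Q = 95.3/6.83 = 13.953 min.
C approaches C_in exponentially: C(t) = C_in + (C₀ − C_in) e^(−t/τ).
C(26.2) = 0.523 + (0 − 0.523)·e^(−26.2/13.953) = 0.523 + (-0.52300)·0.15294 = 0.44301 g/L.

0.443 g/L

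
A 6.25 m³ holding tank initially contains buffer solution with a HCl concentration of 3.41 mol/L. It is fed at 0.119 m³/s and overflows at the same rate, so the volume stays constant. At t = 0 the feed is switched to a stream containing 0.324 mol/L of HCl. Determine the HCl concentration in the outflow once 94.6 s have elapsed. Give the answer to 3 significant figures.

0.834 mol/L

Accumulation = in − out for the solute gives V dC/dt = Q(C_in − C).
Rewrite as dC/dt + C/τ = C_in/τ, τ = V/Q = 52.521 s.
This is linear first-order; C(t) = C_in + (C₀ − C_in) e^(−t/τ).
C(94.6) = 0.324 + (3.41 − 0.324)·e^(−94.6/52.521) = 0.324 + (3.0860)·0.16510 = 0.83351 mol/L.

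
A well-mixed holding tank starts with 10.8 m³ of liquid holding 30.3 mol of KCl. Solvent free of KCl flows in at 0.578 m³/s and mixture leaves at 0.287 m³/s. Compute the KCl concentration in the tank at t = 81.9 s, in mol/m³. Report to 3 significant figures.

0.277 mol/m³

Total volume: dV/dt = Q_in − Q_out = 0.29100 m³/s, so V(t) = 10.8 + 0.29100 t and V(81.9) = 34.633 m³.
No KCl enters, so dm/dt = −Q_out · (m/V).
Separate: dm/m = −Q_out dt/V(t) ⇒ ln(m/m₀) = −(Q_out/(Q_in−Q_out)) ln(V/V₀).
m = m₀ (V₀/V)^(Q_out/(Q_in−Q_out)) = 30.3 × (10.8/34.633)^(0.98625) = 9.6014 mol.
C = m/V = 9.6014/34.633 = 0.27723 mol/m³.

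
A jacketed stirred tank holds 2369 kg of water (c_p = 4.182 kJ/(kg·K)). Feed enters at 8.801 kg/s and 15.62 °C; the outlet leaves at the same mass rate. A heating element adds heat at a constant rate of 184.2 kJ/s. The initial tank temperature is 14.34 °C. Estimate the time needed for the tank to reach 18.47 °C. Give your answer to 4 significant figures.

288.1 s

First-law balance (no shaft work): M c_p dT/dt = ṁ c_p (T_in − T) + 184.2.
τ = M/ṁ = 269.174 s; T_ss = T_in + Q̇/(ṁ c_p) = 20.6246 °C.
T(t) = T_ss + (T₀ − T_ss) e^(−t/τ). Set T = 18.47:
e^(−t/τ) = (18.47 − 20.6246)/(14.34 − 20.6246) = 0.342843
t = −269.174 · ln(0.342843) = 288.146 s.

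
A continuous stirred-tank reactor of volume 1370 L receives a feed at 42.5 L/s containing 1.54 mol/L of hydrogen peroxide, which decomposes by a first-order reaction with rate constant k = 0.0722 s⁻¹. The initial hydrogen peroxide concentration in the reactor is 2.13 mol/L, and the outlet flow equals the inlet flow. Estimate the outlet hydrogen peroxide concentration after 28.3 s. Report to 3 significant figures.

0.553 mol/L

Species balance: V dC/dt = Q C_in − Q C − k V C.
dC/dt = (Q/V) C_in − (Q/V + k) C; effective rate a = Q/V + k = 0.031022 + 0.0722 = 0.10322 s⁻¹.
C_ss = Q C_in/(Q + kV) = 0.46283 mol/L; C(t) = C_ss + (C₀ − C_ss) e^(−a t).
C(28.3) = 0.46283 + (1.6672)·e^(−0.10322·28.3) = 0.46283 + (1.6672)·0.053870 = 0.55264 mol/L.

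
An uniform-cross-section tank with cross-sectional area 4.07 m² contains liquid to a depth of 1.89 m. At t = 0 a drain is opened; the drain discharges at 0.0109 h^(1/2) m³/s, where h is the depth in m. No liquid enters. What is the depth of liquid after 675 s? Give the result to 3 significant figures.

0.222 m

A dh/dt = −Q_out = −0.0109 √h.
This is separable: 2 d(√h)/dt = −0.0109/A, so √h = √h₀ − (0.0109/(2A)) t.
√h = √1.89 − 0.0109·675/(2·4.07) = 1.3748 − 0.90387 = 0.47090.
h = 0.47090² = 0.22175 m.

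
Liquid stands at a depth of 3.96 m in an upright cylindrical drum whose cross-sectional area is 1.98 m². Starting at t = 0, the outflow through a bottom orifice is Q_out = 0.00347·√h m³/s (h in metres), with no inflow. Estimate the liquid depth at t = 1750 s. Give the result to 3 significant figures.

0.208 m

Accumulation of liquid (constant cross-section A): A dh/dt = −0.00347 √h.
∫ h^(−1/2) dh = −(0.00347/A) ∫ dt, giving 2√h = 2√h₀ − (0.00347/A) t.
√h = √3.96 − 0.00347·1750/(2·1.98) = 1.9900 − 1.5335 = 0.45652.
h = 0.45652² = 0.20841 m.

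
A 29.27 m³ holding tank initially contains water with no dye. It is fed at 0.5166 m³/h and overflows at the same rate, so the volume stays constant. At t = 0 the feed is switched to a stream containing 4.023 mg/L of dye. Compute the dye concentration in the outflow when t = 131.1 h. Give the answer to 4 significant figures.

Unsteady species balance (constant V, well mixed): V dC/dt = Q(C_in − C).
Time constant τ = V/Q = 29.27/0.5166 = 56.6589 h.
Solution: C(t) = C_in + (C₀ − C_in) e^(−t/τ).
C(131.1) = 4.023 + (0 − 4.023)·e^(−131.1/56.6589) = 4.023 + (-4.02300)·0.0988803 = 3.62520 mg/L.

3.625 mg/L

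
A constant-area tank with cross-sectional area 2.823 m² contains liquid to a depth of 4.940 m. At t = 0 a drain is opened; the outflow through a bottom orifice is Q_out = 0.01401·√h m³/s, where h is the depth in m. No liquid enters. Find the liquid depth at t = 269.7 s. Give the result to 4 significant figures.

2.413 m

A dh/dt = −Q_out = −0.01401 √h.
This is separable: 2 d(√h)/dt = −0.01401/A, so √h = √h₀ − (0.01401/(2A)) t.
√h = √4.940 − 0.01401·269.7/(2·2.823) = 2.22261 − 0.669234 = 1.55338.
h = 1.55338² = 2.41298 m.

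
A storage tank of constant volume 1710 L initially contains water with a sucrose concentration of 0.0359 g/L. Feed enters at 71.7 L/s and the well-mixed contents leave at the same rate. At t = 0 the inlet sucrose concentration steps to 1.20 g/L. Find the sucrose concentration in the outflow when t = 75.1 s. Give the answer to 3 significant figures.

1.15 g/L

Accumulation = in − out for the solute gives V dC/dt = Q(C_in − C).
Rewrite as dC/dt + C/τ = C_in/τ, τ = V/Q = 23.849 s.
Solution: C(t) = C_in + (C₀ − C_in) e^(−t/τ).
C(75.1) = 1.20 + (0.0359 − 1.20)·e^(−75.1/23.849) = 1.20 + (-1.1641)·0.042898 = 1.1501 g/L.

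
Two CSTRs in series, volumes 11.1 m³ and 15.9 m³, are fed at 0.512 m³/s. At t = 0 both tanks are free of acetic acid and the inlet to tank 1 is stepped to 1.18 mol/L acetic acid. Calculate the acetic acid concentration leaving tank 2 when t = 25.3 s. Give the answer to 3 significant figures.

Time constants: τᵢ = Vᵢ/Q for each well-mixed tank.
τ₁ = 11.1/0.512 = 21.680 s; τ₂ = 15.9/0.512 = 31.055 s.
Solving the cascade with C₁(0)=C₂(0)=0 gives C₂(t) = C_in[1 − (τ₁ e^(−t/τ₁) − τ₂ e^(−t/τ₂))/(τ₁ − τ₂)].
At t = 25.3: e^(−t/τ₁) = 0.31130, e^(−t/τ₂) = 0.44278.
C₂ = 1.18·[1 − (21.680·0.31130 − 31.055·0.44278)/(-9.3750)] = 1.18·0.25319 = 0.29877 mol/L.

0.299 mol/L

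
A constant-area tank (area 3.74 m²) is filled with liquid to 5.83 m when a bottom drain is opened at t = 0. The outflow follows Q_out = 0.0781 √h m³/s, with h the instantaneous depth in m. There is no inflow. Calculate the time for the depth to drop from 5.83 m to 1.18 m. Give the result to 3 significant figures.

127 s

Mass balance (ρ constant): A dh/dt = −0.0781 √h.
This is separable: 2 d(√h)/dt = −0.0781/A, so √h = √h₀ − (0.0781/(2A)) t.
t = 2A(√h₀ − √h)/0.0781 = 2·3.74·(√5.83 − √1.18)/0.0781
  = 7.4800 × (2.4145 − 1.0863) / 0.0781 = 127.21 s.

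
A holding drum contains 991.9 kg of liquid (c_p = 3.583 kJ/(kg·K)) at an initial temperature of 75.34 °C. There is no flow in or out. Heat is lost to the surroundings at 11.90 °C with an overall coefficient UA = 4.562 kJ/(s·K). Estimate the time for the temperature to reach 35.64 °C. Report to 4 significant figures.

765.7 s

Unsteady energy balance on the tank contents: M c_p dT/dt = −UA(T − T_amb).
τ = M c_p/UA = 779.039 s; T_ss = T_amb = 11.9000 °C.
T(t) = T_ss + (T₀ − T_ss)e^(−t/τ); set T = 35.64:
t = −τ ln[(T − T_ss)/(T₀ − T_ss)] = −779.039 · ln(0.374212) = 765.744 s.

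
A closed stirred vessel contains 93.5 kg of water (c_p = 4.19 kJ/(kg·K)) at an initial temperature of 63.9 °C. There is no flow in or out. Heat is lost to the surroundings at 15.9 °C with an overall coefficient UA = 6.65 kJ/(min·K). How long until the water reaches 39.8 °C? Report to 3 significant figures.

Heat balance on the well-mixed liquid: M c_p dT/dt = −UA(T − T_amb).
τ = M c_p/UA = 58.912 min; T_ss = T_amb = 15.900 °C.
T(t) = T_ss + (T₀ − T_ss)e^(−t/τ); set T = 39.8:
t = −τ ln[(T − T_ss)/(T₀ − T_ss)] = −58.912 · ln(0.49792) = 41.081 min.

41.1 min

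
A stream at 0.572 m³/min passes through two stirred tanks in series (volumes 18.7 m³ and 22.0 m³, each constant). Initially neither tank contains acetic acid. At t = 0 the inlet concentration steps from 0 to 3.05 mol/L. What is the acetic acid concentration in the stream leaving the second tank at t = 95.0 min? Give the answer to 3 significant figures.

2.28 mol/L

Time constants: τᵢ = Vᵢ/Q for each well-mixed tank.
τ₁ = 18.7/0.572 = 32.692 min; τ₂ = 22.0/0.572 = 38.462 min.
Solving the cascade with C₁(0)=C₂(0)=0 gives C₂(t) = C_in[1 − (τ₁ e^(−t/τ₁) − τ₂ e^(−t/τ₂))/(τ₁ − τ₂)].
At t = 95.0: e^(−t/τ₁) = 0.054701, e^(−t/τ₂) = 0.084585.
C₂ = 3.05·[1 − (32.692·0.054701 − 38.462·0.084585)/(-5.7692)] = 3.05·0.74607 = 2.2755 mol/L.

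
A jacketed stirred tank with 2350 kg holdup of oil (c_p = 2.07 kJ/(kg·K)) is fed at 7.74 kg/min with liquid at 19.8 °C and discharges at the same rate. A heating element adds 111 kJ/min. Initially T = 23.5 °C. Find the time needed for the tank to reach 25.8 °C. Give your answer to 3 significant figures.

M c_p dT/dt = ṁ c_p (T_in − T) + Q̇.
τ = M/ṁ = 303.62 min; T_ss = T_in + Q̇/(ṁ c_p) = 26.728 °C.
T(t) = T_ss + (T₀ − T_ss) e^(−t/τ). Set T = 25.8:
e^(−t/τ) = (25.8 − 26.728)/(23.5 − 26.728) = 0.28750
t = −303.62 · ln(0.28750) = 378.47 min.

378 min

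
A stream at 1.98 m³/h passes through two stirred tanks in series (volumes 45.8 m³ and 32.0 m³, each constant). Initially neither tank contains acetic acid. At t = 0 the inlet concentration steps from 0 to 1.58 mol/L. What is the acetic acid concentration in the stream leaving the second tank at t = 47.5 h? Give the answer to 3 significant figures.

Time constants: τᵢ = Vᵢ/Q for each well-mixed tank.
τ₁ = 45.8/1.98 = 23.131 h; τ₂ = 32.0/1.98 = 16.162 h.
Tank 1: C₁ = C_in(1 − e^(−t/τ₁)). Tank 2 (τ₁ ≠ τ₂): C₂ = C_in[1 − (τ₁ e^(−t/τ₁) − τ₂ e^(−t/τ₂))/(τ₁ − τ₂)].
At t = 47.5: e^(−t/τ₁) = 0.12829, e^(−t/τ₂) = 0.052915.
C₂ = 1.58·[1 − (23.131·0.12829 − 16.162·0.052915)/(6.9697)] = 1.58·0.69694 = 1.1012 mol/L.

1.10 mol/L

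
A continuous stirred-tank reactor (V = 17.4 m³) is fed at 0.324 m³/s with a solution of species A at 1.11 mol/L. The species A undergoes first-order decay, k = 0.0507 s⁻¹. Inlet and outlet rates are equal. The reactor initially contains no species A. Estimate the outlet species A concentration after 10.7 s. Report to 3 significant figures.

0.156 mol/L

V dC/dt = Q(C_in − C) − k V C.
dC/dt = (Q/V) C_in − (Q/V + k) C; effective rate a = Q/V + k = 0.018621 + 0.0507 = 0.069321 s⁻¹.
C_ss = Q C_in/(Q + kV) = 0.29816 mol/L; C(t) = C_ss + (C₀ − C_ss) e^(−a t).
C(10.7) = 0.29816 + (-0.29816)·e^(−0.069321·10.7) = 0.29816 + (-0.29816)·0.47629 = 0.15615 mol/L.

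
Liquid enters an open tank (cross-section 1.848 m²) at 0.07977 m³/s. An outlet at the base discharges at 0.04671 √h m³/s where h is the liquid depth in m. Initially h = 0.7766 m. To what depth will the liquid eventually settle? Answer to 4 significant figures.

2.916 m

Level balance: A dh/dt = 0.07977 − 0.04671 √h. Setting dh/dt = 0:
Q_in = 0.04671 √h_ss ⇒ √h_ss = 0.07977/0.04671 = 1.70777.
h_ss = 1.70777² = 2.91648 m. (Since h₀ = 0.7766 m < h_ss, the level will rise toward this value.)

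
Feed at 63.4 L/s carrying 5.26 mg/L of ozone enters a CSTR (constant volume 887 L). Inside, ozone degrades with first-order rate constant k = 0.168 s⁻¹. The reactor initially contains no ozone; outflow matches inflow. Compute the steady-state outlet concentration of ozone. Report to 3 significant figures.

V dC/dt = Q(C_in − C) − k V C.
Steady state (dC/dt = 0): C_ss = Q C_in/(Q + kV) = C_in/(1 + kV/Q).
C_ss = 63.4·5.26/(63.4 + 0.168·887) = 333.48/212.42 = 1.5700 mg/L.

1.57 mg/L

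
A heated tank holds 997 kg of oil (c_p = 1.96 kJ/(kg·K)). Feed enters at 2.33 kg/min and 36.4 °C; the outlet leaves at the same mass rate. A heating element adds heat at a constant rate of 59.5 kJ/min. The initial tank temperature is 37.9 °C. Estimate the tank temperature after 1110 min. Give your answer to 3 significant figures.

48.6 °C

M c_p dT/dt = ṁ c_p (T_in − T) + Q̇.
τ = M/ṁ = 427.90 min; T_ss = T_in + Q̇/(ṁ c_p) = 36.4 + 59.5/(2.33·1.96) = 49.429 °C.
This is linear first-order; T(t) = T_ss + (T₀ − T_ss) e^(−t/τ).
T(1110) = 49.429 + (-11.529)·e^(−1110/427.90) = 49.429 + (-11.529)·0.074714 = 48.567 °C.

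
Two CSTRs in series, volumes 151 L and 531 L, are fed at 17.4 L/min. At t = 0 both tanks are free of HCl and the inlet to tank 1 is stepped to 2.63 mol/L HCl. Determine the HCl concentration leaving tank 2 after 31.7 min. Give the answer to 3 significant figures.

1.36 mol/L

Time constants: τᵢ = Vᵢ/Q for each well-mixed tank.
τ₁ = 151/17.4 = 8.6782 min; τ₂ = 531/17.4 = 30.517 min.
Solving the cascade with C₁(0)=C₂(0)=0 gives C₂(t) = C_in[1 − (τ₁ e^(−t/τ₁) − τ₂ e^(−t/τ₂))/(τ₁ − τ₂)].
At t = 31.7: e^(−t/τ₁) = 0.025917, e^(−t/τ₂) = 0.35389.
C₂ = 2.63·[1 − (8.6782·0.025917 − 30.517·0.35389)/(-21.839)] = 2.63·0.51578 = 1.3565 mol/L.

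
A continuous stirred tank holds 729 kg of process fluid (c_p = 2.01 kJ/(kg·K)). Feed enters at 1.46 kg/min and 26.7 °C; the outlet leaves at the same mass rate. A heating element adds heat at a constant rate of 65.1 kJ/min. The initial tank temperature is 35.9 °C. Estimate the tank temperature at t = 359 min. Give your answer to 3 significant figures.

42.6 °C

M c_p dT/dt = ṁ c_p (T_in − T) + Q̇.
τ = M/ṁ = 499.32 min; T_ss = T_in + Q̇/(ṁ c_p) = 26.7 + 65.1/(1.46·2.01) = 48.884 °C.
Integrating: T(t) = T_ss + (T₀ − T_ss) e^(−t/τ).
T(359) = 48.884 + (-12.984)·e^(−359/499.32) = 48.884 + (-12.984)·0.48725 = 42.557 °C.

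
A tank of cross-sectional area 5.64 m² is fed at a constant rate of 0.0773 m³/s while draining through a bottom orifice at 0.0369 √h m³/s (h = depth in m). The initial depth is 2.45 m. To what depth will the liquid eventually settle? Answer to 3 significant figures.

4.39 m

A dh/dt = Q_in − 0.0369 √h. Steady state requires inflow = outflow:
Q_in = 0.0369 √h_ss ⇒ √h_ss = 0.0773/0.0369 = 2.0949.
h_ss = 2.0949² = 4.3884 m. (Since h₀ = 2.45 m < h_ss, the level will rise toward this value.)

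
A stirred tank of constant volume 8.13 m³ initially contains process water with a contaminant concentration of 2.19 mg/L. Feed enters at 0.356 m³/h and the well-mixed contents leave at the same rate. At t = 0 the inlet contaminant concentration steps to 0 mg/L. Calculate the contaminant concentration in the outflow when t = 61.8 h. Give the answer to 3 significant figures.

Mass balance on the solute (V constant): V dC/dt = Q(C_in − C).
Rewrite as dC/dt + C/τ = C_in/τ, τ = V/Q = 22.837 h.
Integrating: C(t) = C_in + (C₀ − C_in) e^(−t/τ).
C(61.8) = 0 + (2.19 − 0)·e^(−61.8/22.837) = 0 + (2.1900)·0.066795 = 0.14628 mg/L.

0.146 mg/L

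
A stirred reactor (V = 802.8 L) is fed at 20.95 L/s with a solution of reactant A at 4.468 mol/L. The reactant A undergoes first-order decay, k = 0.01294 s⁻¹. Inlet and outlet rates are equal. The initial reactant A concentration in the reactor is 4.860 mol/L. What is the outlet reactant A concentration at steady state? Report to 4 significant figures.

2.987 mol/L

Species balance: V dC/dt = Q C_in − Q C − k V C.
Steady state (dC/dt = 0): C_ss = Q C_in/(Q + kV) = C_in/(1 + kV/Q).
C_ss = 20.95·4.468/(20.95 + 0.01294·802.8) = 93.6046/31.3382 = 2.98691 mol/L.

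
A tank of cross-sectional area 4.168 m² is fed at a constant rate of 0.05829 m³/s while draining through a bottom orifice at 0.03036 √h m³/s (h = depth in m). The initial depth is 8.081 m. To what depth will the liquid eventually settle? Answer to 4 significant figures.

3.686 m

Mass balance (ρ constant): A dh/dt = Q_in − 0.03036 √h. At steady state dh/dt = 0:
Q_in = 0.03036 √h_ss ⇒ √h_ss = 0.05829/0.03036 = 1.91996.
h_ss = 1.91996² = 3.68625 m. (Since h₀ = 8.081 m > h_ss, the level will fall toward this value.)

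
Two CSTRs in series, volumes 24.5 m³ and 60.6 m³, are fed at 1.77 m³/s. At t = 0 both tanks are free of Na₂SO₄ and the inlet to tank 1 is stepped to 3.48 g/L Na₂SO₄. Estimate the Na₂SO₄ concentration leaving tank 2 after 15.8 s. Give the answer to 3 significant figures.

0.552 g/L

Species balance on tank i: dCᵢ/dt = (Cᵢ₋₁ − Cᵢ)/τᵢ with τᵢ = Vᵢ/Q.
τ₁ = 24.5/1.77 = 13.842 s; τ₂ = 60.6/1.77 = 34.237 s.
Solving the cascade with C₁(0)=C₂(0)=0 gives C₂(t) = C_in[1 − (τ₁ e^(−t/τ₁) − τ₂ e^(−t/τ₂))/(τ₁ − τ₂)].
At t = 15.8: e^(−t/τ₁) = 0.31935, e^(−t/τ₂) = 0.63035.
C₂ = 3.48·[1 − (13.842·0.31935 − 34.237·0.63035)/(-20.395)] = 3.48·0.15859 = 0.55189 g/L.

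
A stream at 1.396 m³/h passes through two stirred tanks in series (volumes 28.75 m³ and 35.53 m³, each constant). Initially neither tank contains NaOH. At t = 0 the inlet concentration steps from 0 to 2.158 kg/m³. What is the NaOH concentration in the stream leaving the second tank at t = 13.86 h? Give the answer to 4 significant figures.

0.2664 kg/m³

Time constants: τᵢ = Vᵢ/Q for each well-mixed tank.
τ₁ = 28.75/1.396 = 20.5946 h; τ₂ = 35.53/1.396 = 25.4513 h.
Tank 1: C₁ = C_in(1 − e^(−t/τ₁)). Tank 2 (τ₁ ≠ τ₂): C₂ = C_in[1 − (τ₁ e^(−t/τ₁) − τ₂ e^(−t/τ₂))/(τ₁ − τ₂)].
At t = 13.86: e^(−t/τ₁) = 0.510179, e^(−t/τ₂) = 0.580091.
C₂ = 2.158·[1 − (20.5946·0.510179 − 25.4513·0.580091)/(-4.85673)] = 2.158·0.123452 = 0.266409 kg/m³.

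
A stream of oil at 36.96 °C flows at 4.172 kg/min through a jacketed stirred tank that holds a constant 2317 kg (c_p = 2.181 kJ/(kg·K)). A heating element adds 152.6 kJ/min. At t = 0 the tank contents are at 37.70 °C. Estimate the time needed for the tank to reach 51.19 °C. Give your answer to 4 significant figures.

First-law balance (no shaft work): M c_p dT/dt = ṁ c_p (T_in − T) + 152.6.
τ = M/ṁ = 555.369 min; T_ss = T_in + Q̇/(ṁ c_p) = 53.7308 °C.
T(t) = T_ss + (T₀ − T_ss) e^(−t/τ). Set T = 51.19:
e^(−t/τ) = (51.19 − 53.7308)/(37.70 − 53.7308) = 0.158496
t = −555.369 · ln(0.158496) = 1023.00 min.

1023 min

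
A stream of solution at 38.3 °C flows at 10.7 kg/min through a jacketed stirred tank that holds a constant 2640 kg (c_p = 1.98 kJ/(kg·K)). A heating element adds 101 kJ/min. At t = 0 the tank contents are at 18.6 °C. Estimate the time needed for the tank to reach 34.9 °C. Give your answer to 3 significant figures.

271 min

M c_p dT/dt = ṁ c_p (T_in − T) + Q̇.
τ = M/ṁ = 246.73 min; T_ss = T_in + Q̇/(ṁ c_p) = 43.067 °C.
T(t) = T_ss + (T₀ − T_ss) e^(−t/τ). Set T = 34.9:
e^(−t/τ) = (34.9 − 43.067)/(18.6 − 43.067) = 0.33380
t = −246.73 · ln(0.33380) = 270.71 min.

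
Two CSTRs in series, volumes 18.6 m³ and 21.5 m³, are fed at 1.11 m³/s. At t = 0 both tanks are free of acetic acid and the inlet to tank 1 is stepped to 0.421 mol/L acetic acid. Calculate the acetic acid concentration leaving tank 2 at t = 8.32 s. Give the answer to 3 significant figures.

0.0332 mol/L

Each tank obeys Vᵢ dCᵢ/dt = Q(Cᵢ₋₁ − Cᵢ), so τᵢ = Vᵢ/Q.
τ₁ = 18.6/1.11 = 16.757 s; τ₂ = 21.5/1.11 = 19.369 s.
Tank 1: C₁ = C_in(1 − e^(−t/τ₁)). Tank 2 (τ₁ ≠ τ₂): C₂ = C_in[1 − (τ₁ e^(−t/τ₁) − τ₂ e^(−t/τ₂))/(τ₁ − τ₂)].
At t = 8.32: e^(−t/τ₁) = 0.60865, e^(−t/τ₂) = 0.65081.
C₂ = 0.421·[1 − (16.757·0.60865 − 19.369·0.65081)/(-2.6126)] = 0.421·0.078800 = 0.033175 mol/L.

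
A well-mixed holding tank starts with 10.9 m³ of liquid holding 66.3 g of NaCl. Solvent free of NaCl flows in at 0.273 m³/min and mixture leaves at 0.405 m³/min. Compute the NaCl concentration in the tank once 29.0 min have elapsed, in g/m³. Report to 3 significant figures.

Total volume: dV/dt = Q_in − Q_out = -0.13200 m³/min, so V(t) = 10.9 − 0.13200 t and V(29.0) = 7.0720 m³.
Solute balance: dm/dt = 0 − Q_out C = −Q_out m/V(t).
dm/m = −Q_out dt/(V₀ − 0.13200 t); integrating gives ln(m/m₀) = −(Q_out/(Q_in−Q_out)) ln(V/V₀).
m = m₀ (V₀/V)^(Q_out/(Q_in−Q_out)) = 66.3 × (10.9/7.0720)^(-3.0682) = 17.581 g.
C = m/V = 17.581/7.0720 = 2.4860 g/m³.

2.49 g/m³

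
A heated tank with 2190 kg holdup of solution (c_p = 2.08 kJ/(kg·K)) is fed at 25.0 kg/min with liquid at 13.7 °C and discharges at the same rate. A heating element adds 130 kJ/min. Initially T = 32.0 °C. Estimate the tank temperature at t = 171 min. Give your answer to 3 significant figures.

Energy balance: M c_p dT/dt = ṁ c_p (T_in − T) + 130.
τ = M/ṁ = 87.600 min; T_ss = T_in + Q̇/(ṁ c_p) = 13.7 + 130/(25.0·2.08) = 16.200 °C.
Integrating: T(t) = T_ss + (T₀ − T_ss) e^(−t/τ).
T(171) = 16.200 + (15.800)·e^(−171/87.600) = 16.200 + (15.800)·0.14198 = 18.443 °C.

18.4 °C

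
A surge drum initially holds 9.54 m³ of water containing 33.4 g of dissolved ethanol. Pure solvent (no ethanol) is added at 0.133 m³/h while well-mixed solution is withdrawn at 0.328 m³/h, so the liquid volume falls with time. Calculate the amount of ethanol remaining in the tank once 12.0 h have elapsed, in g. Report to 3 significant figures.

20.8 g

Total volume: dV/dt = Q_in − Q_out = -0.19500 m³/h, so V(t) = 9.54 − 0.19500 t and V(12.0) = 7.2000 m³.
No ethanol enters, so dm/dt = −Q_out · (m/V).
Separate: dm/m = −Q_out dt/V(t) ⇒ ln(m/m₀) = −(Q_out/(Q_in−Q_out)) ln(V/V₀).
m = m₀ (V₀/V)^(Q_out/(Q_in−Q_out)) = 33.4 × (9.54/7.2000)^(-1.6821) = 20.805 g.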